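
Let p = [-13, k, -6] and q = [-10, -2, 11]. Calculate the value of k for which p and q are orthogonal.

p · q = (-13)·(-10) + k·(-2) + (-6)·11 = 64 - 2k
Set equal to 0: -2k = -64, so k = 32.

32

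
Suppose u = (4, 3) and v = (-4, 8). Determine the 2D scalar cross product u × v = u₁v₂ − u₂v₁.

44

4·8 - 3·(-4) = 32 - (-12) = 44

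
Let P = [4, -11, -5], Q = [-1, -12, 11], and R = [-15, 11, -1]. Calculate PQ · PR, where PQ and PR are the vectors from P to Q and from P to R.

PQ = Q − P = (-5, -1, 16)
PR = R − P = (-19, 22, 4)
PQ · PR = (-5)·(-19) + (-1)·22 + 16·4 = 95 - 22 + 64 = 137

137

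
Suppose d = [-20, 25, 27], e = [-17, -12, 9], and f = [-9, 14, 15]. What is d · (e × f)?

1128

e × f:
i: (-12)·15 - 9·14 = -180 - 126 = -306
j: 9·(-9) - (-17)·15 = -81 - (-255) = 174
k: (-17)·14 - (-12)·(-9) = -238 - 108 = -346
e × f = (-306, 174, -346)
d · (e × f) = (-20)·(-306) + 25·174 + 27·(-346) = 6120 + 4350 - 9342 = 1128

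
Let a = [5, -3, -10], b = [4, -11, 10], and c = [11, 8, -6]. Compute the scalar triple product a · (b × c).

-2002

b × c:
i: (-11)·(-6) - 10·8 = 66 - 80 = -14
j: 10·11 - 4·(-6) = 110 - (-24) = 134
k: 4·8 - (-11)·11 = 32 - (-121) = 153
b × c = (-14, 134, 153)
a · (b × c) = 5·(-14) + (-3)·134 + (-10)·153 = -70 - 402 - 1530 = -2002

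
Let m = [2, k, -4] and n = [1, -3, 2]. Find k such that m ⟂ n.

m · n = 2·1 + k·(-3) + (-4)·2 = -6 - 3k
Set equal to 0: -3k = 6, so k = -2.

-2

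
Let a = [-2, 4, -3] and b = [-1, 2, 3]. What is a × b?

(18, 9, 0)

i: 4·3 - (-3)·2 = 12 - (-6) = 18
j: (-3)·(-1) - (-2)·3 = 3 - (-6) = 9
k: (-2)·2 - 4·(-1) = -4 - (-4) = 0
a × b = (18, 9, 0)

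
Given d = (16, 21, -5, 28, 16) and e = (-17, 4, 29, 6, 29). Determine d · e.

d · e = 16·(-17) + 21·4 + (-5)·29 + 28·6 + 16·29 = -272 + 84 - 145 + 168 + 464 = 299

299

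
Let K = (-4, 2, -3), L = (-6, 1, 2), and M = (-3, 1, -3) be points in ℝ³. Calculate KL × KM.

(5, 5, 3)

KL = (-2, -1, 5)
KM = (1, -1, 0)
i: (-1)·0 - 5·(-1) = 0 - (-5) = 5
j: 5·1 - (-2)·0 = 5 - 0 = 5
k: (-2)·(-1) - (-1)·1 = 2 - (-1) = 3
KL × KM = (5, 5, 3)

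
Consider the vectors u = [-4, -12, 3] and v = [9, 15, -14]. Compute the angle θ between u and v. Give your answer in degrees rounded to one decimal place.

u · v = (-4)·9 + (-12)·15 + 3·(-14) = -36 - 180 - 42 = -258
|u|² = 16 + 144 + 9 = 169,  |u| = √169 ≈ 13.000000
|v|² = 81 + 225 + 196 = 502,  |v| = √502 ≈ 22.405357
cos θ = -258 / (13.000000 · 22.405357) ≈ -0.88578
θ = arccos(-0.88578) ≈ 152.3°

152.3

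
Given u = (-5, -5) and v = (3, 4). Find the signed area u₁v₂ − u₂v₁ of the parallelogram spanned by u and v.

-5

(-5)·4 - (-5)·3 = -20 - (-15) = -5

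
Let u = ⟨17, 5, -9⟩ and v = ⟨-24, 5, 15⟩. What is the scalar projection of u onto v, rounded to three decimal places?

u · v = 17·(-24) + 5·5 + (-9)·15 = -408 + 25 - 135 = -518
|v| = √(576 + 25 + 225) = √826 ≈ 28.7402
comp_v u = -518 / √826 ≈ -18.024

-18.024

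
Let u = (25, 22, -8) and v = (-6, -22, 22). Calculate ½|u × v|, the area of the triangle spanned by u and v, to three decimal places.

361.107

i: 22·22 - (-8)·(-22) = 484 - 176 = 308
j: (-8)·(-6) - 25·22 = 48 - 550 = -502
k: 25·(-22) - 22·(-6) = -550 - (-132) = -418
u × v = (308, -502, -418)
|u × v| = √(308² + (-502)² + (-418)²) = √521592 ≈ 722.2133
area = ½ · 722.2133 ≈ 361.107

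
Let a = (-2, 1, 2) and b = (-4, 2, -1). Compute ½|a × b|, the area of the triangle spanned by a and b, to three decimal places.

5.590

i: 1·(-1) - 2·2 = -1 - 4 = -5
j: 2·(-4) - (-2)·(-1) = -8 - 2 = -10
k: (-2)·2 - 1·(-4) = -4 - (-4) = 0
a × b = (-5, -10, 0)
|a × b| = √((-5)² + (-10)² + 0²) = √125 ≈ 11.1803
area = ½ · 11.1803 ≈ 5.590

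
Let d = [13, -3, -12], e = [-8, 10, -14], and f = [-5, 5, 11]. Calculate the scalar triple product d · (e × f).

e × f:
i: 10·11 - (-14)·5 = 110 - (-70) = 180
j: (-14)·(-5) - (-8)·11 = 70 - (-88) = 158
k: (-8)·5 - 10·(-5) = -40 - (-50) = 10
e × f = (180, 158, 10)
d · (e × f) = 13·180 + (-3)·158 + (-12)·10 = 2340 - 474 - 120 = 1746

1746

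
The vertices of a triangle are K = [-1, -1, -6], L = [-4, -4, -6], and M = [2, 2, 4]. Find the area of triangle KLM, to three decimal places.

21.213

KL = (-3, -3, 0),  KM = (3, 3, 10)
i: (-3)·10 - 0·3 = -30 - 0 = -30
j: 0·3 - (-3)·10 = 0 - (-30) = 30
k: (-3)·3 - (-3)·3 = -9 - (-9) = 0
KL × KM = (-30, 30, 0)
|KL × KM| = √1800 ≈ 42.4264
area = ½ · 42.4264 ≈ 21.213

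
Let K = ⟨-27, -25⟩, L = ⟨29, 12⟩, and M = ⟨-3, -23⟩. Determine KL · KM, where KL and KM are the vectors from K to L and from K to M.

1418

KL = L − K = (56, 37)
KM = M − K = (24, 2)
KL · KM = 56·24 + 37·2 = 1344 + 74 = 1418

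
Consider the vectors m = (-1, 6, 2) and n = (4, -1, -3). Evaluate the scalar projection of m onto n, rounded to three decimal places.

m · n = (-1)·4 + 6·(-1) + 2·(-3) = -4 - 6 - 6 = -16
|n| = √(16 + 1 + 9) = √26 ≈ 5.0990
comp_n m = -16 / √26 ≈ -3.138

-3.138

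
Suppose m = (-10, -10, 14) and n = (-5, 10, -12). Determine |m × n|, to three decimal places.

242.899

i: (-10)·(-12) - 14·10 = 120 - 140 = -20
j: 14·(-5) - (-10)·(-12) = -70 - 120 = -190
k: (-10)·10 - (-10)·(-5) = -100 - 50 = -150
m × n = (-20, -190, -150)
|m × n| = √((-20)² + (-190)² + (-150)²) = √59000 ≈ 242.8992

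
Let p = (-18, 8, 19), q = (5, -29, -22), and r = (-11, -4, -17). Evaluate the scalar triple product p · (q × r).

q × r:
i: (-29)·(-17) - (-22)·(-4) = 493 - 88 = 405
j: (-22)·(-11) - 5·(-17) = 242 - (-85) = 327
k: 5·(-4) - (-29)·(-11) = -20 - 319 = -339
q × r = (405, 327, -339)
p · (q × r) = (-18)·405 + 8·327 + 19·(-339) = -7290 + 2616 - 6441 = -11115

-11115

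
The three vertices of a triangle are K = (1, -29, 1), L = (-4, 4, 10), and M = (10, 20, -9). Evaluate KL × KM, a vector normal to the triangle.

KL = (-5, 33, 9)
KM = (9, 49, -10)
i: 33·(-10) - 9·49 = -330 - 441 = -771
j: 9·9 - (-5)·(-10) = 81 - 50 = 31
k: (-5)·49 - 33·9 = -245 - 297 = -542
KL × KM = (-771, 31, -542)

(-771, 31, -542)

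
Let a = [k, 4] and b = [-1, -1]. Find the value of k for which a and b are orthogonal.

a · b = k·(-1) + 4·(-1) = -4 - 1k
Set equal to 0: -1k = 4, so k = -4.

-4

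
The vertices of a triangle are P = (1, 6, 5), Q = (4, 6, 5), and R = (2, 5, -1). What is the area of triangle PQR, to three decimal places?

9.124

PQ = (3, 0, 0),  PR = (1, -1, -6)
i: 0·(-6) - 0·(-1) = 0 - 0 = 0
j: 0·1 - 3·(-6) = 0 - (-18) = 18
k: 3·(-1) - 0·1 = -3 - 0 = -3
PQ × PR = (0, 18, -3)
|PQ × PR| = √333 ≈ 18.2483
area = ½ · 18.2483 ≈ 9.124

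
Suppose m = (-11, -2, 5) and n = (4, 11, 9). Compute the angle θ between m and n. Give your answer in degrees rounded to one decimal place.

96.7

m · n = (-11)·4 + (-2)·11 + 5·9 = -44 - 22 + 45 = -21
|m|² = 121 + 4 + 25 = 150,  |m| = √150 ≈ 12.247449
|n|² = 16 + 121 + 81 = 218,  |n| = √218 ≈ 14.764823
cos θ = -21 / (12.247449 · 14.764823) ≈ -0.11613
θ = arccos(-0.11613) ≈ 96.7°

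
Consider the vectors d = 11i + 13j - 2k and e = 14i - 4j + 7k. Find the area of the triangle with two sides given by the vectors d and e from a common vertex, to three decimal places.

i: 13·7 - (-2)·(-4) = 91 - 8 = 83
j: (-2)·14 - 11·7 = -28 - 77 = -105
k: 11·(-4) - 13·14 = -44 - 182 = -226
d × e = (83, -105, -226)
|d × e| = √(83² + (-105)² + (-226)²) = √68990 ≈ 262.6595
area = ½ · 262.6595 ≈ 131.330

131.330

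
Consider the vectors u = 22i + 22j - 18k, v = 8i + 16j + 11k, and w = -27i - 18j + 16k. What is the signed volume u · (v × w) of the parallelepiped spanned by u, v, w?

-4546

v × w:
i: 16·16 - 11·(-18) = 256 - (-198) = 454
j: 11·(-27) - 8·16 = -297 - 128 = -425
k: 8·(-18) - 16·(-27) = -144 - (-432) = 288
v × w = (454, -425, 288)
u · (v × w) = 22·454 + 22·(-425) + (-18)·288 = 9988 - 9350 - 5184 = -4546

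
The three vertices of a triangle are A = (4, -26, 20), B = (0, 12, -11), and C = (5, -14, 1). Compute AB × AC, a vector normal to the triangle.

(-350, -107, -86)

AB = (-4, 38, -31)
AC = (1, 12, -19)
i: 38·(-19) - (-31)·12 = -722 - (-372) = -350
j: (-31)·1 - (-4)·(-19) = -31 - 76 = -107
k: (-4)·12 - 38·1 = -48 - 38 = -86
AB × AC = (-350, -107, -86)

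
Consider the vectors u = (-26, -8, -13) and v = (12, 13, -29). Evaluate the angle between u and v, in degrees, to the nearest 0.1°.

92.2

u · v = (-26)·12 + (-8)·13 + (-13)·(-29) = -312 - 104 + 377 = -39
|u|² = 676 + 64 + 169 = 909,  |u| = √909 ≈ 30.149627
|v|² = 144 + 169 + 841 = 1154,  |v| = √1154 ≈ 33.970576
cos θ = -39 / (30.149627 · 33.970576) ≈ -0.03808
θ = arccos(-0.03808) ≈ 92.2°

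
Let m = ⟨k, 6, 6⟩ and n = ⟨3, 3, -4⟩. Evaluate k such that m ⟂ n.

m · n = k·3 + 6·3 + 6·(-4) = -6 + 3k
Set equal to 0: 3k = 6, so k = 2.

2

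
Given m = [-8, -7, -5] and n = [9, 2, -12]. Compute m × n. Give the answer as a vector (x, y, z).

i: (-7)·(-12) - (-5)·2 = 84 - (-10) = 94
j: (-5)·9 - (-8)·(-12) = -45 - 96 = -141
k: (-8)·2 - (-7)·9 = -16 - (-63) = 47
m × n = (94, -141, 47)

(94, -141, 47)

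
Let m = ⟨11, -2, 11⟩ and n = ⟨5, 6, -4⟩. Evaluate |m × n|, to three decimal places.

i: (-2)·(-4) - 11·6 = 8 - 66 = -58
j: 11·5 - 11·(-4) = 55 - (-44) = 99
k: 11·6 - (-2)·5 = 66 - (-10) = 76
m × n = (-58, 99, 76)
|m × n| = √((-58)² + 99² + 76²) = √18941 ≈ 137.6263

137.626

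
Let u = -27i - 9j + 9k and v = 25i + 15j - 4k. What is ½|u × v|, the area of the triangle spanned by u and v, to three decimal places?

i: (-9)·(-4) - 9·15 = 36 - 135 = -99
j: 9·25 - (-27)·(-4) = 225 - 108 = 117
k: (-27)·15 - (-9)·25 = -405 - (-225) = -180
u × v = (-99, 117, -180)
|u × v| = √((-99)² + 117² + (-180)²) = √55890 ≈ 236.4107
area = ½ · 236.4107 ≈ 118.205

118.205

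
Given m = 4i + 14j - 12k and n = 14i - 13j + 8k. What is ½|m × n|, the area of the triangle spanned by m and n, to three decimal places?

160.810

i: 14·8 - (-12)·(-13) = 112 - 156 = -44
j: (-12)·14 - 4·8 = -168 - 32 = -200
k: 4·(-13) - 14·14 = -52 - 196 = -248
m × n = (-44, -200, -248)
|m × n| = √((-44)² + (-200)² + (-248)²) = √103440 ≈ 321.6209
area = ½ · 321.6209 ≈ 160.810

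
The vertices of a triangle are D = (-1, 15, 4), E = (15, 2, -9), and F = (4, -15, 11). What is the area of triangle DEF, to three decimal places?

329.740

DE = (16, -13, -13),  DF = (5, -30, 7)
i: (-13)·7 - (-13)·(-30) = -91 - 390 = -481
j: (-13)·5 - 16·7 = -65 - 112 = -177
k: 16·(-30) - (-13)·5 = -480 - (-65) = -415
DE × DF = (-481, -177, -415)
|DE × DF| = √434915 ≈ 659.4809
area = ½ · 659.4809 ≈ 329.740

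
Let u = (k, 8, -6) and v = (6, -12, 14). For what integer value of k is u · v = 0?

u · v = k·6 + 8·(-12) + (-6)·14 = -180 + 6k
Set equal to 0: 6k = 180, so k = 30.

30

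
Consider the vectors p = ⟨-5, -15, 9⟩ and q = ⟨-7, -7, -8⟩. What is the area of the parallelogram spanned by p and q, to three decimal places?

i: (-15)·(-8) - 9·(-7) = 120 - (-63) = 183
j: 9·(-7) - (-5)·(-8) = -63 - 40 = -103
k: (-5)·(-7) - (-15)·(-7) = 35 - 105 = -70
p × q = (183, -103, -70)
|p × q| = √(183² + (-103)² + (-70)²) = √48998 ≈ 221.3549

221.355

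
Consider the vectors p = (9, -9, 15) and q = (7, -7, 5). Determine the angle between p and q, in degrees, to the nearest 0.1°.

22.9

p · q = 9·7 + (-9)·(-7) + 15·5 = 63 + 63 + 75 = 201
|p|² = 81 + 81 + 225 = 387,  |p| = √387 ≈ 19.672316
|q|² = 49 + 49 + 25 = 123,  |q| = √123 ≈ 11.090537
cos θ = 201 / (19.672316 · 11.090537) ≈ 0.92127
θ = arccos(0.92127) ≈ 22.9°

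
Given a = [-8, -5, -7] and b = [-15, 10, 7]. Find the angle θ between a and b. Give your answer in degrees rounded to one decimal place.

a · b = (-8)·(-15) + (-5)·10 + (-7)·7 = 120 - 50 - 49 = 21
|a|² = 64 + 25 + 49 = 138,  |a| = √138 ≈ 11.747340
|b|² = 225 + 100 + 49 = 374,  |b| = √374 ≈ 19.339080
cos θ = 21 / (11.747340 · 19.339080) ≈ 0.09244
θ = arccos(0.09244) ≈ 84.7°

84.7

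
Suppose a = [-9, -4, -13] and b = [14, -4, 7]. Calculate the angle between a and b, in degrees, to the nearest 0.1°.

a · b = (-9)·14 + (-4)·(-4) + (-13)·7 = -126 + 16 - 91 = -201
|a|² = 81 + 16 + 169 = 266,  |a| = √266 ≈ 16.309506
|b|² = 196 + 16 + 49 = 261,  |b| = √261 ≈ 16.155494
cos θ = -201 / (16.309506 · 16.155494) ≈ -0.76284
θ = arccos(-0.76284) ≈ 139.7°

139.7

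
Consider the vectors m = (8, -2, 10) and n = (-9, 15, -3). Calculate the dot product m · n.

m · n = 8·(-9) + (-2)·15 + 10·(-3) = -72 - 30 - 30 = -132

-132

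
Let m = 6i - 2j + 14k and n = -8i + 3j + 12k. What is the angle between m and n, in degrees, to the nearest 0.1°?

59.8

m · n = 6·(-8) + (-2)·3 + 14·12 = -48 - 6 + 168 = 114
|m|² = 36 + 4 + 196 = 236,  |m| = √236 ≈ 15.362291
|n|² = 64 + 9 + 144 = 217,  |n| = √217 ≈ 14.730920
cos θ = 114 / (15.362291 · 14.730920) ≈ 0.50375
θ = arccos(0.50375) ≈ 59.8°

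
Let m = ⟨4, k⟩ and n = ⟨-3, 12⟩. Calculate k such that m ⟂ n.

1

m · n = 4·(-3) + k·12 = -12 + 12k
Set equal to 0: 12k = 12, so k = 1.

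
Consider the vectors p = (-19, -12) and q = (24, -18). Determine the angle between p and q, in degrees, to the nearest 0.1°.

p · q = (-19)·24 + (-12)·(-18) = -456 + 216 = -240
|p|² = 361 + 144 = 505,  |p| = √505 ≈ 22.472205
|q|² = 576 + 324 = 900,  |q| = √900 ≈ 30.000000
cos θ = -240 / (22.472205 · 30.000000) ≈ -0.35600
θ = arccos(-0.35600) ≈ 110.9°

110.9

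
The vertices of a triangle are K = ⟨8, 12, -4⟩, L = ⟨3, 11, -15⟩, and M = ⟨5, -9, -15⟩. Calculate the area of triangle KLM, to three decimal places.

121.746

KL = (-5, -1, -11),  KM = (-3, -21, -11)
i: (-1)·(-11) - (-11)·(-21) = 11 - 231 = -220
j: (-11)·(-3) - (-5)·(-11) = 33 - 55 = -22
k: (-5)·(-21) - (-1)·(-3) = 105 - 3 = 102
KL × KM = (-220, -22, 102)
|KL × KM| = √59288 ≈ 243.4913
area = ½ · 243.4913 ≈ 121.746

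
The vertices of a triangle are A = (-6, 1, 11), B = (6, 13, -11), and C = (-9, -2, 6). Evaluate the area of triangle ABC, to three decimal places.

AB = (12, 12, -22),  AC = (-3, -3, -5)
i: 12·(-5) - (-22)·(-3) = -60 - 66 = -126
j: (-22)·(-3) - 12·(-5) = 66 - (-60) = 126
k: 12·(-3) - 12·(-3) = -36 - (-36) = 0
AB × AC = (-126, 126, 0)
|AB × AC| = √31752 ≈ 178.1909
area = ½ · 178.1909 ≈ 89.095

89.095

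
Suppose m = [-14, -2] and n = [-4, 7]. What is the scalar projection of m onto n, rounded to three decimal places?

m · n = (-14)·(-4) + (-2)·7 = 56 - 14 = 42
|n| = √(16 + 49) = √65 ≈ 8.0623
comp_n m = 42 / √65 ≈ 5.209

5.209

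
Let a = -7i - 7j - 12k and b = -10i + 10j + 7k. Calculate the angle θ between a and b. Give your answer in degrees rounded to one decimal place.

a · b = (-7)·(-10) + (-7)·10 + (-12)·7 = 70 - 70 - 84 = -84
|a|² = 49 + 49 + 144 = 242,  |a| = √242 ≈ 15.556349
|b|² = 100 + 100 + 49 = 249,  |b| = √249 ≈ 15.779734
cos θ = -84 / (15.556349 · 15.779734) ≈ -0.34219
θ = arccos(-0.34219) ≈ 110.0°

110.0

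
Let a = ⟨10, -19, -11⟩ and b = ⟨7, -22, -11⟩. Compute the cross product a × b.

(-33, 33, -87)

i: (-19)·(-11) - (-11)·(-22) = 209 - 242 = -33
j: (-11)·7 - 10·(-11) = -77 - (-110) = 33
k: 10·(-22) - (-19)·7 = -220 - (-133) = -87
a × b = (-33, 33, -87)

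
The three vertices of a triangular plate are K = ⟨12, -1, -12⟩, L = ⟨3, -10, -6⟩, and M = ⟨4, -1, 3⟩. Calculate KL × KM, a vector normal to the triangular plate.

(-135, 87, -72)

KL = (-9, -9, 6)
KM = (-8, 0, 15)
i: (-9)·15 - 6·0 = -135 - 0 = -135
j: 6·(-8) - (-9)·15 = -48 - (-135) = 87
k: (-9)·0 - (-9)·(-8) = 0 - 72 = -72
KL × KM = (-135, 87, -72)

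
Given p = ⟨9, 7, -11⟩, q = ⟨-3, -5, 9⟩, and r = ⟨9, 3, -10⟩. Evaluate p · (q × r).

168

q × r:
i: (-5)·(-10) - 9·3 = 50 - 27 = 23
j: 9·9 - (-3)·(-10) = 81 - 30 = 51
k: (-3)·3 - (-5)·9 = -9 - (-45) = 36
q × r = (23, 51, 36)
p · (q × r) = 9·23 + 7·51 + (-11)·36 = 207 + 357 - 396 = 168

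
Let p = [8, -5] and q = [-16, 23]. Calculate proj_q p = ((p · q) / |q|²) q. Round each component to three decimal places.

(4.953, -7.120)

p · q = 8·(-16) + (-5)·23 = -128 - 115 = -243
|q|² = 256 + 529 = 785
proj_q p = (-243/785) · (-16, 23) ≈ (4.953, -7.120)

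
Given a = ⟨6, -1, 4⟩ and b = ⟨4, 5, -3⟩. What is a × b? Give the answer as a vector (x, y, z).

i: (-1)·(-3) - 4·5 = 3 - 20 = -17
j: 4·4 - 6·(-3) = 16 - (-18) = 34
k: 6·5 - (-1)·4 = 30 - (-4) = 34
a × b = (-17, 34, 34)

(-17, 34, 34)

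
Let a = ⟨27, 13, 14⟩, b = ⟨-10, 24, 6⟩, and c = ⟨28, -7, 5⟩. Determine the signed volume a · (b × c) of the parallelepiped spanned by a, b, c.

b × c:
i: 24·5 - 6·(-7) = 120 - (-42) = 162
j: 6·28 - (-10)·5 = 168 - (-50) = 218
k: (-10)·(-7) - 24·28 = 70 - 672 = -602
b × c = (162, 218, -602)
a · (b × c) = 27·162 + 13·218 + 14·(-602) = 4374 + 2834 - 8428 = -1220

-1220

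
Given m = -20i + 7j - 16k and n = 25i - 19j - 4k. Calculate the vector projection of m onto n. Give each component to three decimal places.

(-14.197, 10.789, 2.271)

m · n = (-20)·25 + 7·(-19) + (-16)·(-4) = -500 - 133 + 64 = -569
|n|² = 625 + 361 + 16 = 1002
proj_n m = (-569/1002) · (25, -19, -4) ≈ (-14.197, 10.789, 2.271)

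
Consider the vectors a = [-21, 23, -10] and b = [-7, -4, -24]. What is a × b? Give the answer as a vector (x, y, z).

i: 23·(-24) - (-10)·(-4) = -552 - 40 = -592
j: (-10)·(-7) - (-21)·(-24) = 70 - 504 = -434
k: (-21)·(-4) - 23·(-7) = 84 - (-161) = 245
a × b = (-592, -434, 245)

(-592, -434, 245)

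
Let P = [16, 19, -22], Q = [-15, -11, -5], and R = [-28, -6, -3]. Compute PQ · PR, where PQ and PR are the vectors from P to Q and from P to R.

PQ = Q − P = (-31, -30, 17)
PR = R − P = (-44, -25, 19)
PQ · PR = (-31)·(-44) + (-30)·(-25) + 17·19 = 1364 + 750 + 323 = 2437

2437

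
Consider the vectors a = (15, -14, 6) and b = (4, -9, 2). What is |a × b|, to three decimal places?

83.385

i: (-14)·2 - 6·(-9) = -28 - (-54) = 26
j: 6·4 - 15·2 = 24 - 30 = -6
k: 15·(-9) - (-14)·4 = -135 - (-56) = -79
a × b = (26, -6, -79)
|a × b| = √(26² + (-6)² + (-79)²) = √6953 ≈ 83.3847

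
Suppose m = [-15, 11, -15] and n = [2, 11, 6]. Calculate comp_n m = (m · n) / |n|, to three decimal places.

m · n = (-15)·2 + 11·11 + (-15)·6 = -30 + 121 - 90 = 1
|n| = √(4 + 121 + 36) = √161 ≈ 12.6886
comp_n m = 1 / √161 ≈ 0.079

0.079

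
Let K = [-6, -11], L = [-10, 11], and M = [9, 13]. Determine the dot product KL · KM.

468

KL = L − K = (-4, 22)
KM = M − K = (15, 24)
KL · KM = (-4)·15 + 22·24 = -60 + 528 = 468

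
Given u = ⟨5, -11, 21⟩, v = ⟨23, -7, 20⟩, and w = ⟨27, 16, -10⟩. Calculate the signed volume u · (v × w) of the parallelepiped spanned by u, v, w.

v × w:
i: (-7)·(-10) - 20·16 = 70 - 320 = -250
j: 20·27 - 23·(-10) = 540 - (-230) = 770
k: 23·16 - (-7)·27 = 368 - (-189) = 557
v × w = (-250, 770, 557)
u · (v × w) = 5·(-250) + (-11)·770 + 21·557 = -1250 - 8470 + 11697 = 1977

1977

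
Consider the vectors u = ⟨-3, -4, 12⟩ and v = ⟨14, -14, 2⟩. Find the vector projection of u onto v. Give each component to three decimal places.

u · v = (-3)·14 + (-4)·(-14) + 12·2 = -42 + 56 + 24 = 38
|v|² = 196 + 196 + 4 = 396
proj_v u = (38/396) · (14, -14, 2) ≈ (1.343, -1.343, 0.192)

(1.343, -1.343, 0.192)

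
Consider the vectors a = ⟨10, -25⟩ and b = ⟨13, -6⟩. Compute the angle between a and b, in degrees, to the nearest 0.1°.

a · b = 10·13 + (-25)·(-6) = 130 + 150 = 280
|a|² = 100 + 625 = 725,  |a| = √725 ≈ 26.925824
|b|² = 169 + 36 = 205,  |b| = √205 ≈ 14.317821
cos θ = 280 / (26.925824 · 14.317821) ≈ 0.72629
θ = arccos(0.72629) ≈ 43.4°

43.4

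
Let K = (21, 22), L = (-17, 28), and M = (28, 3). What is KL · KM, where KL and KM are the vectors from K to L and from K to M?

KL = L − K = (-38, 6)
KM = M − K = (7, -19)
KL · KM = (-38)·7 + 6·(-19) = -266 - 114 = -380

-380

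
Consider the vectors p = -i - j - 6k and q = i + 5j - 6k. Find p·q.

p · q = (-1)·1 + (-1)·5 + (-6)·(-6) = -1 - 5 + 36 = 30

30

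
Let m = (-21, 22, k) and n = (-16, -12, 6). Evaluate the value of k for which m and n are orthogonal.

m · n = (-21)·(-16) + 22·(-12) + k·6 = 72 + 6k
Set equal to 0: 6k = -72, so k = -12.

-12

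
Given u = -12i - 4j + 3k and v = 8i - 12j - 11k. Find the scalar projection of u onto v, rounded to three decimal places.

u · v = (-12)·8 + (-4)·(-12) + 3·(-11) = -96 + 48 - 33 = -81
|v| = √(64 + 144 + 121) = √329 ≈ 18.1384
comp_v u = -81 / √329 ≈ -4.466

-4.466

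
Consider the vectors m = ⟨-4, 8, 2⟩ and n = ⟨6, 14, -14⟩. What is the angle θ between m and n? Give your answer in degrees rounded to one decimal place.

m · n = (-4)·6 + 8·14 + 2·(-14) = -24 + 112 - 28 = 60
|m|² = 16 + 64 + 4 = 84,  |m| = √84 ≈ 9.165151
|n|² = 36 + 196 + 196 = 428,  |n| = √428 ≈ 20.688161
cos θ = 60 / (9.165151 · 20.688161) ≈ 0.31644
θ = arccos(0.31644) ≈ 71.6°

71.6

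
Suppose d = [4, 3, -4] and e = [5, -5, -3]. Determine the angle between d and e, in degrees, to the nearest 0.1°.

d · e = 4·5 + 3·(-5) + (-4)·(-3) = 20 - 15 + 12 = 17
|d|² = 16 + 9 + 16 = 41,  |d| = √41 ≈ 6.403124
|e|² = 25 + 25 + 9 = 59,  |e| = √59 ≈ 7.681146
cos θ = 17 / (6.403124 · 7.681146) ≈ 0.34565
θ = arccos(0.34565) ≈ 69.8°

69.8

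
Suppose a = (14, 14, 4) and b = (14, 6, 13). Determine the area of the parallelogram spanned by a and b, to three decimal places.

i: 14·13 - 4·6 = 182 - 24 = 158
j: 4·14 - 14·13 = 56 - 182 = -126
k: 14·6 - 14·14 = 84 - 196 = -112
a × b = (158, -126, -112)
|a × b| = √(158² + (-126)² + (-112)²) = √53384 ≈ 231.0498

231.050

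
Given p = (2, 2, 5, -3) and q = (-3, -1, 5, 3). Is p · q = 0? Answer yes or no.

p · q = 2·(-3) + 2·(-1) + 5·5 + (-3)·3 = -6 - 2 + 25 - 9 = 8
Nonzero, so the vectors are not orthogonal.

no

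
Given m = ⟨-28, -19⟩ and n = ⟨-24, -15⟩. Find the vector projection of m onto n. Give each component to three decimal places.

m · n = (-28)·(-24) + (-19)·(-15) = 672 + 285 = 957
|n|² = 576 + 225 = 801
proj_n m = (957/801) · (-24, -15) ≈ (-28.674, -17.921)

(-28.674, -17.921)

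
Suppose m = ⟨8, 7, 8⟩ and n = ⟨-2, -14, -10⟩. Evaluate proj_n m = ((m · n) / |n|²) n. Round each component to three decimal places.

(1.293, 9.053, 6.467)

m · n = 8·(-2) + 7·(-14) + 8·(-10) = -16 - 98 - 80 = -194
|n|² = 4 + 196 + 100 = 300
proj_n m = (-194/300) · (-2, -14, -10) ≈ (1.293, 9.053, 6.467)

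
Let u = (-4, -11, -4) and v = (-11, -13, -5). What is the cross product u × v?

i: (-11)·(-5) - (-4)·(-13) = 55 - 52 = 3
j: (-4)·(-11) - (-4)·(-5) = 44 - 20 = 24
k: (-4)·(-13) - (-11)·(-11) = 52 - 121 = -69
u × v = (3, 24, -69)

(3, 24, -69)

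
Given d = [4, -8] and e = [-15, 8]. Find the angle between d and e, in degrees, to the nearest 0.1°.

d · e = 4·(-15) + (-8)·8 = -60 - 64 = -124
|d|² = 16 + 64 = 80,  |d| = √80 ≈ 8.944272
|e|² = 225 + 64 = 289,  |e| = √289 ≈ 17.000000
cos θ = -124 / (8.944272 · 17.000000) ≈ -0.81551
θ = arccos(-0.81551) ≈ 144.6°

144.6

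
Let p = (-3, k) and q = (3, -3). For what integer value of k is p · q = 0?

-3

p · q = (-3)·3 + k·(-3) = -9 - 3k
Set equal to 0: -3k = 9, so k = -3.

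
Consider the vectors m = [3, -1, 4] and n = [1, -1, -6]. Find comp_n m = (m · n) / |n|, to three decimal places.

m · n = 3·1 + (-1)·(-1) + 4·(-6) = 3 + 1 - 24 = -20
|n| = √(1 + 1 + 36) = √38 ≈ 6.1644
comp_n m = -20 / √38 ≈ -3.244

-3.244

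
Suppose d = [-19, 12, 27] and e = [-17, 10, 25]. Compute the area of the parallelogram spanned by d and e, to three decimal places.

36.770

i: 12·25 - 27·10 = 300 - 270 = 30
j: 27·(-17) - (-19)·25 = -459 - (-475) = 16
k: (-19)·10 - 12·(-17) = -190 - (-204) = 14
d × e = (30, 16, 14)
|d × e| = √(30² + 16² + 14²) = √1352 ≈ 36.7696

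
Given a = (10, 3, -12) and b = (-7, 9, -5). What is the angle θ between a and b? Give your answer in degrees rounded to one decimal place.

a · b = 10·(-7) + 3·9 + (-12)·(-5) = -70 + 27 + 60 = 17
|a|² = 100 + 9 + 144 = 253,  |a| = √253 ≈ 15.905974
|b|² = 49 + 81 + 25 = 155,  |b| = √155 ≈ 12.449900
cos θ = 17 / (15.905974 · 12.449900) ≈ 0.08585
θ = arccos(0.08585) ≈ 85.1°

85.1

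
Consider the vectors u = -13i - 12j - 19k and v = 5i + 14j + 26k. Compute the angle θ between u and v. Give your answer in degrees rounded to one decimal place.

159.2

u · v = (-13)·5 + (-12)·14 + (-19)·26 = -65 - 168 - 494 = -727
|u|² = 169 + 144 + 361 = 674,  |u| = √674 ≈ 25.961510
|v|² = 25 + 196 + 676 = 897,  |v| = √897 ≈ 29.949958
cos θ = -727 / (25.961510 · 29.949958) ≈ -0.93499
θ = arccos(-0.93499) ≈ 159.2°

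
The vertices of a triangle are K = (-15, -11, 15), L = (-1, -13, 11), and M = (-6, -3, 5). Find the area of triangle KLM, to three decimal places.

87.207

KL = (14, -2, -4),  KM = (9, 8, -10)
i: (-2)·(-10) - (-4)·8 = 20 - (-32) = 52
j: (-4)·9 - 14·(-10) = -36 - (-140) = 104
k: 14·8 - (-2)·9 = 112 - (-18) = 130
KL × KM = (52, 104, 130)
|KL × KM| = √30420 ≈ 174.4133
area = ½ · 174.4133 ≈ 87.207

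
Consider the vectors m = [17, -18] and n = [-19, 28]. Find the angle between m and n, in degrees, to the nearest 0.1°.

170.8

m · n = 17·(-19) + (-18)·28 = -323 - 504 = -827
|m|² = 289 + 324 = 613,  |m| = √613 ≈ 24.758837
|n|² = 361 + 784 = 1145,  |n| = √1145 ≈ 33.837849
cos θ = -827 / (24.758837 · 33.837849) ≈ -0.98713
θ = arccos(-0.98713) ≈ 170.8°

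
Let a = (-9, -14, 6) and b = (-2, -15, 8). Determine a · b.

276

a · b = (-9)·(-2) + (-14)·(-15) + 6·8 = 18 + 210 + 48 = 276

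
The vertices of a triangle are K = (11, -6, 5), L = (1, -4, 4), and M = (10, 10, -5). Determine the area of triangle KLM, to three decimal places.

93.248

KL = (-10, 2, -1),  KM = (-1, 16, -10)
i: 2·(-10) - (-1)·16 = -20 - (-16) = -4
j: (-1)·(-1) - (-10)·(-10) = 1 - 100 = -99
k: (-10)·16 - 2·(-1) = -160 - (-2) = -158
KL × KM = (-4, -99, -158)
|KL × KM| = √34781 ≈ 186.4966
area = ½ · 186.4966 ≈ 93.248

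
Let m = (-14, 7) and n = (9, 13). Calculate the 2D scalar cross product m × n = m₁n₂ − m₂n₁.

(-14)·13 - 7·9 = -182 - 63 = -245

-245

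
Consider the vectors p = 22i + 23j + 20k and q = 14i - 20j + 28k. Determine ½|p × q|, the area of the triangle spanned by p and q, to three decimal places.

667.734

i: 23·28 - 20·(-20) = 644 - (-400) = 1044
j: 20·14 - 22·28 = 280 - 616 = -336
k: 22·(-20) - 23·14 = -440 - 322 = -762
p × q = (1044, -336, -762)
|p × q| = √(1044² + (-336)² + (-762)²) = √1783476 ≈ 1335.4685
area = ½ · 1335.4685 ≈ 667.734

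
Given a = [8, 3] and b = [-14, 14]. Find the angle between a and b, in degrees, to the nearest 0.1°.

114.4

a · b = 8·(-14) + 3·14 = -112 + 42 = -70
|a|² = 64 + 9 = 73,  |a| = √73 ≈ 8.544004
|b|² = 196 + 196 = 392,  |b| = √392 ≈ 19.798990
cos θ = -70 / (8.544004 · 19.798990) ≈ -0.41380
θ = arccos(-0.41380) ≈ 114.4°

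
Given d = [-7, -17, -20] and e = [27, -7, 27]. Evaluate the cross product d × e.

(-599, -351, 508)

i: (-17)·27 - (-20)·(-7) = -459 - 140 = -599
j: (-20)·27 - (-7)·27 = -540 - (-189) = -351
k: (-7)·(-7) - (-17)·27 = 49 - (-459) = 508
d × e = (-599, -351, 508)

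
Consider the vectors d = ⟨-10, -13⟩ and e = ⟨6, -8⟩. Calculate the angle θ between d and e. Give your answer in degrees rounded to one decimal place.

d · e = (-10)·6 + (-13)·(-8) = -60 + 104 = 44
|d|² = 100 + 169 = 269,  |d| = √269 ≈ 16.401219
|e|² = 36 + 64 = 100,  |e| = √100 ≈ 10.000000
cos θ = 44 / (16.401219 · 10.000000) ≈ 0.26827
θ = arccos(0.26827) ≈ 74.4°

74.4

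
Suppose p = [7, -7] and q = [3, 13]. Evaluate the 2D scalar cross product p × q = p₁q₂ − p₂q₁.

112

7·13 - (-7)·3 = 91 - (-21) = 112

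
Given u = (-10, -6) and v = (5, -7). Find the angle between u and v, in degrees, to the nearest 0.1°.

94.6

u · v = (-10)·5 + (-6)·(-7) = -50 + 42 = -8
|u|² = 100 + 36 = 136,  |u| = √136 ≈ 11.661904
|v|² = 25 + 49 = 74,  |v| = √74 ≈ 8.602325
cos θ = -8 / (11.661904 · 8.602325) ≈ -0.07975
θ = arccos(-0.07975) ≈ 94.6°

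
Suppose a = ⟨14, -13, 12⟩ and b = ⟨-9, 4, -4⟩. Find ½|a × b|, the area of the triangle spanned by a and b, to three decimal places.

i: (-13)·(-4) - 12·4 = 52 - 48 = 4
j: 12·(-9) - 14·(-4) = -108 - (-56) = -52
k: 14·4 - (-13)·(-9) = 56 - 117 = -61
a × b = (4, -52, -61)
|a × b| = √(4² + (-52)² + (-61)²) = √6441 ≈ 80.2558
area = ½ · 80.2558 ≈ 40.128

40.128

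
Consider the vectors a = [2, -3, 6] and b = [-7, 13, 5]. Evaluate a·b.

a · b = 2·(-7) + (-3)·13 + 6·5 = -14 - 39 + 30 = -23

-23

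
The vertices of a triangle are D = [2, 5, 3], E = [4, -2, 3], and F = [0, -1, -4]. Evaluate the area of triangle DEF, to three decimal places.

DE = (2, -7, 0),  DF = (-2, -6, -7)
i: (-7)·(-7) - 0·(-6) = 49 - 0 = 49
j: 0·(-2) - 2·(-7) = 0 - (-14) = 14
k: 2·(-6) - (-7)·(-2) = -12 - 14 = -26
DE × DF = (49, 14, -26)
|DE × DF| = √3273 ≈ 57.2101
area = ½ · 57.2101 ≈ 28.605

28.605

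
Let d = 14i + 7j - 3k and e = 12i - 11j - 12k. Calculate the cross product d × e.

(-117, 132, -238)

i: 7·(-12) - (-3)·(-11) = -84 - 33 = -117
j: (-3)·12 - 14·(-12) = -36 - (-168) = 132
k: 14·(-11) - 7·12 = -154 - 84 = -238
d × e = (-117, 132, -238)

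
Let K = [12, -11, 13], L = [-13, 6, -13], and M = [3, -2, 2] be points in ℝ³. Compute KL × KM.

KL = (-25, 17, -26)
KM = (-9, 9, -11)
i: 17·(-11) - (-26)·9 = -187 - (-234) = 47
j: (-26)·(-9) - (-25)·(-11) = 234 - 275 = -41
k: (-25)·9 - 17·(-9) = -225 - (-153) = -72
KL × KM = (47, -41, -72)

(47, -41, -72)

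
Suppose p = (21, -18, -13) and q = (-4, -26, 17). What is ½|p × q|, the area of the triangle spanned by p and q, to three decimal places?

471.616

i: (-18)·17 - (-13)·(-26) = -306 - 338 = -644
j: (-13)·(-4) - 21·17 = 52 - 357 = -305
k: 21·(-26) - (-18)·(-4) = -546 - 72 = -618
p × q = (-644, -305, -618)
|p × q| = √((-644)² + (-305)² + (-618)²) = √889685 ≈ 943.2311
area = ½ · 943.2311 ≈ 471.616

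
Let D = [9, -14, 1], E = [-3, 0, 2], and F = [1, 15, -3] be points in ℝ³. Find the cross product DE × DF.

(-85, -56, -236)

DE = (-12, 14, 1)
DF = (-8, 29, -4)
i: 14·(-4) - 1·29 = -56 - 29 = -85
j: 1·(-8) - (-12)·(-4) = -8 - 48 = -56
k: (-12)·29 - 14·(-8) = -348 - (-112) = -236
DE × DF = (-85, -56, -236)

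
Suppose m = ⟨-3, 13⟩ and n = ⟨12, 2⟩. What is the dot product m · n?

m · n = (-3)·12 + 13·2 = -36 + 26 = -10

-10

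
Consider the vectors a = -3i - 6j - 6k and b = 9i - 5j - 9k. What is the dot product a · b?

a · b = (-3)·9 + (-6)·(-5) + (-6)·(-9) = -27 + 30 + 54 = 57

57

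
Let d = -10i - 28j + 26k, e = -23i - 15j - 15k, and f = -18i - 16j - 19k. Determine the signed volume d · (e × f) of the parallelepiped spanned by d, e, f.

e × f:
i: (-15)·(-19) - (-15)·(-16) = 285 - 240 = 45
j: (-15)·(-18) - (-23)·(-19) = 270 - 437 = -167
k: (-23)·(-16) - (-15)·(-18) = 368 - 270 = 98
e × f = (45, -167, 98)
d · (e × f) = (-10)·45 + (-28)·(-167) + 26·98 = -450 + 4676 + 2548 = 6774

6774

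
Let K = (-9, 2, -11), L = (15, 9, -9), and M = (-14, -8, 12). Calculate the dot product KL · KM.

-144

KL = L − K = (24, 7, 2)
KM = M − K = (-5, -10, 23)
KL · KM = 24·(-5) + 7·(-10) + 2·23 = -120 - 70 + 46 = -144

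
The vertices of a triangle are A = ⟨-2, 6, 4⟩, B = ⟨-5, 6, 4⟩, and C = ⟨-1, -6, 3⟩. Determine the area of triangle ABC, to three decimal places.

18.062

AB = (-3, 0, 0),  AC = (1, -12, -1)
i: 0·(-1) - 0·(-12) = 0 - 0 = 0
j: 0·1 - (-3)·(-1) = 0 - 3 = -3
k: (-3)·(-12) - 0·1 = 36 - 0 = 36
AB × AC = (0, -3, 36)
|AB × AC| = √1305 ≈ 36.1248
area = ½ · 36.1248 ≈ 18.062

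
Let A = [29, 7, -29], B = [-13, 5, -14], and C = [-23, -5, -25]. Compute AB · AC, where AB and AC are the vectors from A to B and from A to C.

2268

AB = B − A = (-42, -2, 15)
AC = C − A = (-52, -12, 4)
AB · AC = (-42)·(-52) + (-2)·(-12) + 15·4 = 2184 + 24 + 60 = 2268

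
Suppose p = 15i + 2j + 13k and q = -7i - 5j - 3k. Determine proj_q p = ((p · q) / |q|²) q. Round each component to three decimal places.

(12.988, 9.277, 5.566)

p · q = 15·(-7) + 2·(-5) + 13·(-3) = -105 - 10 - 39 = -154
|q|² = 49 + 25 + 9 = 83
proj_q p = (-154/83) · (-7, -5, -3) ≈ (12.988, 9.277, 5.566)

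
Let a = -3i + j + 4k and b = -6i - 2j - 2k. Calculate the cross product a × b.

i: 1·(-2) - 4·(-2) = -2 - (-8) = 6
j: 4·(-6) - (-3)·(-2) = -24 - 6 = -30
k: (-3)·(-2) - 1·(-6) = 6 - (-6) = 12
a × b = (6, -30, 12)

(6, -30, 12)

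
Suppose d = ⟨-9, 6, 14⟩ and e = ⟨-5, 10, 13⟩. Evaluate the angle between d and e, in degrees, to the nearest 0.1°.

18.9

d · e = (-9)·(-5) + 6·10 + 14·13 = 45 + 60 + 182 = 287
|d|² = 81 + 36 + 196 = 313,  |d| = √313 ≈ 17.691806
|e|² = 25 + 100 + 169 = 294,  |e| = √294 ≈ 17.146428
cos θ = 287 / (17.691806 · 17.146428) ≈ 0.94610
θ = arccos(0.94610) ≈ 18.9°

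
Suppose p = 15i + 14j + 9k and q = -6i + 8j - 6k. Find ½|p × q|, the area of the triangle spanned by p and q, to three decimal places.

129.661

i: 14·(-6) - 9·8 = -84 - 72 = -156
j: 9·(-6) - 15·(-6) = -54 - (-90) = 36
k: 15·8 - 14·(-6) = 120 - (-84) = 204
p × q = (-156, 36, 204)
|p × q| = √((-156)² + 36² + 204²) = √67248 ≈ 259.3222
area = ½ · 259.3222 ≈ 129.661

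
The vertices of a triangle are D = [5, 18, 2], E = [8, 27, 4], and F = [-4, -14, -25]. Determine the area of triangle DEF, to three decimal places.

DE = (3, 9, 2),  DF = (-9, -32, -27)
i: 9·(-27) - 2·(-32) = -243 - (-64) = -179
j: 2·(-9) - 3·(-27) = -18 - (-81) = 63
k: 3·(-32) - 9·(-9) = -96 - (-81) = -15
DE × DF = (-179, 63, -15)
|DE × DF| = √36235 ≈ 190.3549
area = ½ · 190.3549 ≈ 95.177

95.177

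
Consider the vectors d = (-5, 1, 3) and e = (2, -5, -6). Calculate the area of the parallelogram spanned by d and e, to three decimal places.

i: 1·(-6) - 3·(-5) = -6 - (-15) = 9
j: 3·2 - (-5)·(-6) = 6 - 30 = -24
k: (-5)·(-5) - 1·2 = 25 - 2 = 23
d × e = (9, -24, 23)
|d × e| = √(9² + (-24)² + 23²) = √1186 ≈ 34.4384

34.438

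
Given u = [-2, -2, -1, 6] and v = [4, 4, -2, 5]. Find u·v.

u · v = (-2)·4 + (-2)·4 + (-1)·(-2) + 6·5 = -8 - 8 + 2 + 30 = 16

16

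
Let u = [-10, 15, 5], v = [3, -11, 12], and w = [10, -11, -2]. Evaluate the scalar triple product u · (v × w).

735

v × w:
i: (-11)·(-2) - 12·(-11) = 22 - (-132) = 154
j: 12·10 - 3·(-2) = 120 - (-6) = 126
k: 3·(-11) - (-11)·10 = -33 - (-110) = 77
v × w = (154, 126, 77)
u · (v × w) = (-10)·154 + 15·126 + 5·77 = -1540 + 1890 + 385 = 735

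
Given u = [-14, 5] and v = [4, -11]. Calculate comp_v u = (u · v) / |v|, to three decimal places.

-9.483

u · v = (-14)·4 + 5·(-11) = -56 - 55 = -111
|v| = √(16 + 121) = √137 ≈ 11.7047
comp_v u = -111 / √137 ≈ -9.483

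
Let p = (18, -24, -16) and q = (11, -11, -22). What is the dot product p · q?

814

p · q = 18·11 + (-24)·(-11) + (-16)·(-22) = 198 + 264 + 352 = 814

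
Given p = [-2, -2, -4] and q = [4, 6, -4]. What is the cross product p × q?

(32, -24, -4)

i: (-2)·(-4) - (-4)·6 = 8 - (-24) = 32
j: (-4)·4 - (-2)·(-4) = -16 - 8 = -24
k: (-2)·6 - (-2)·4 = -12 - (-8) = -4
p × q = (32, -24, -4)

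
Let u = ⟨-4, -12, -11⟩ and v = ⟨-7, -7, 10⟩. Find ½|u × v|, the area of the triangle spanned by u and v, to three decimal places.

i: (-12)·10 - (-11)·(-7) = -120 - 77 = -197
j: (-11)·(-7) - (-4)·10 = 77 - (-40) = 117
k: (-4)·(-7) - (-12)·(-7) = 28 - 84 = -56
u × v = (-197, 117, -56)
|u × v| = √((-197)² + 117² + (-56)²) = √55634 ≈ 235.8686
area = ½ · 235.8686 ≈ 117.934

117.934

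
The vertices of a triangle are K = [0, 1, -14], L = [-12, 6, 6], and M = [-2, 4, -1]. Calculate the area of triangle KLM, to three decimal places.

59.492

KL = (-12, 5, 20),  KM = (-2, 3, 13)
i: 5·13 - 20·3 = 65 - 60 = 5
j: 20·(-2) - (-12)·13 = -40 - (-156) = 116
k: (-12)·3 - 5·(-2) = -36 - (-10) = -26
KL × KM = (5, 116, -26)
|KL × KM| = √14157 ≈ 118.9832
area = ½ · 118.9832 ≈ 59.492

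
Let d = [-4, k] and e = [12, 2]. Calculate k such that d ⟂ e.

24

d · e = (-4)·12 + k·2 = -48 + 2k
Set equal to 0: 2k = 48, so k = 24.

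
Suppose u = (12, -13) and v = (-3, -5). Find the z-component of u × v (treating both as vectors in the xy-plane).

-99

12·(-5) - (-13)·(-3) = -60 - 39 = -99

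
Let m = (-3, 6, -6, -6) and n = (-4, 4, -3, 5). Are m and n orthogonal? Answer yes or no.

no

m · n = (-3)·(-4) + 6·4 + (-6)·(-3) + (-6)·5 = 12 + 24 + 18 - 30 = 24
Nonzero, so the vectors are not orthogonal.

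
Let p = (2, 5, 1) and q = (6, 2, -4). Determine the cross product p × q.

i: 5·(-4) - 1·2 = -20 - 2 = -22
j: 1·6 - 2·(-4) = 6 - (-8) = 14
k: 2·2 - 5·6 = 4 - 30 = -26
p × q = (-22, 14, -26)

(-22, 14, -26)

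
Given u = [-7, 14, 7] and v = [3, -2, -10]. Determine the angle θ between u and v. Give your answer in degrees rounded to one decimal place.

u · v = (-7)·3 + 14·(-2) + 7·(-10) = -21 - 28 - 70 = -119
|u|² = 49 + 196 + 49 = 294,  |u| = √294 ≈ 17.146428
|v|² = 9 + 4 + 100 = 113,  |v| = √113 ≈ 10.630146
cos θ = -119 / (17.146428 · 10.630146) ≈ -0.65288
θ = arccos(-0.65288) ≈ 130.8°

130.8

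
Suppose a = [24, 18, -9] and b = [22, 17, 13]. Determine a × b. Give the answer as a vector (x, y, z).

(387, -510, 12)

i: 18·13 - (-9)·17 = 234 - (-153) = 387
j: (-9)·22 - 24·13 = -198 - 312 = -510
k: 24·17 - 18·22 = 408 - 396 = 12
a × b = (387, -510, 12)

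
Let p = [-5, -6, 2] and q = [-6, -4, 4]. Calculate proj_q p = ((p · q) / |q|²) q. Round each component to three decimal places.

p · q = (-5)·(-6) + (-6)·(-4) + 2·4 = 30 + 24 + 8 = 62
|q|² = 36 + 16 + 16 = 68
proj_q p = (62/68) · (-6, -4, 4) ≈ (-5.471, -3.647, 3.647)

(-5.471, -3.647, 3.647)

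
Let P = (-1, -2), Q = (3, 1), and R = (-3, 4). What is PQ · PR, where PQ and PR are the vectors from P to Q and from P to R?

10

PQ = Q − P = (4, 3)
PR = R − P = (-2, 6)
PQ · PR = 4·(-2) + 3·6 = -8 + 18 = 10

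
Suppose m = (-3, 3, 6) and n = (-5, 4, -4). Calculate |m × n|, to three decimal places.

i: 3·(-4) - 6·4 = -12 - 24 = -36
j: 6·(-5) - (-3)·(-4) = -30 - 12 = -42
k: (-3)·4 - 3·(-5) = -12 - (-15) = 3
m × n = (-36, -42, 3)
|m × n| = √((-36)² + (-42)² + 3²) = √3069 ≈ 55.3986

55.399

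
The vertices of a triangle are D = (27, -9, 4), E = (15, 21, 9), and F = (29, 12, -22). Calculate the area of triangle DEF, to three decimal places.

492.893

DE = (-12, 30, 5),  DF = (2, 21, -26)
i: 30·(-26) - 5·21 = -780 - 105 = -885
j: 5·2 - (-12)·(-26) = 10 - 312 = -302
k: (-12)·21 - 30·2 = -252 - 60 = -312
DE × DF = (-885, -302, -312)
|DE × DF| = √971773 ≈ 985.7855
area = ½ · 985.7855 ≈ 492.893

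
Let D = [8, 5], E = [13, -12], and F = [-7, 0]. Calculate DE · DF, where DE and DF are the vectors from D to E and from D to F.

10

DE = E − D = (5, -17)
DF = F − D = (-15, -5)
DE · DF = 5·(-15) + (-17)·(-5) = -75 + 85 = 10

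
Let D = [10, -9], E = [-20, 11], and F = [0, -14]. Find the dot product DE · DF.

200

DE = E − D = (-30, 20)
DF = F − D = (-10, -5)
DE · DF = (-30)·(-10) + 20·(-5) = 300 - 100 = 200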